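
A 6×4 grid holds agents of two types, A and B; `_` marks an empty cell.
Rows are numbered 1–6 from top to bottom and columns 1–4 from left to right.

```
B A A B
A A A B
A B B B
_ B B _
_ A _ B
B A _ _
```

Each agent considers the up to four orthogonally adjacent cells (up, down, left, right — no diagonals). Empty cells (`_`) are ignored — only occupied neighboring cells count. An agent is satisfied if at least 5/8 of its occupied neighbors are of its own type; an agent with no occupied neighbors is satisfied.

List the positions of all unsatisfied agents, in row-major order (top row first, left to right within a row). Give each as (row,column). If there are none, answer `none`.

(1,1), (1,4), (2,3), (3,1), (3,2), (5,2), (6,1), (6,2)

(1,1)B 0/2 ✗
(1,2)A 2/3 ✓
(1,3)A 2/3 ✓
(1,4)B 1/2 ✗
(2,1)A 2/3 ✓
(2,2)A 3/4 ✓
(2,3)A 2/4 ✗
(2,4)B 2/3 ✓
(3,1)A 1/2 ✗
(3,2)B 2/4 ✗
(3,3)B 3/4 ✓
(3,4)B 2/2 ✓
(4,2)B 2/3 ✓
(4,3)B 2/2 ✓
(5,2)A 1/2 ✗
(5,4)B 0/0 ✓
(6,1)B 0/1 ✗
(6,2)A 1/2 ✗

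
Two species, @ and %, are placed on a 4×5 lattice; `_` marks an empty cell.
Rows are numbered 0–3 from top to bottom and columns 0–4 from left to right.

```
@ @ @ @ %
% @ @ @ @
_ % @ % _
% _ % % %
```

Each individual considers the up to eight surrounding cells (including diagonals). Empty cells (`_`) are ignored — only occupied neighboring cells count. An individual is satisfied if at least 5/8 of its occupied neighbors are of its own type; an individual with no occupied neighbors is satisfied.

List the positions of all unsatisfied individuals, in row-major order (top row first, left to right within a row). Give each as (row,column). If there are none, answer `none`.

(0,0)@ 2/3 ok
(0,1)@ 4/5 ok
(0,2)@ 5/5 ok
(0,3)@ 4/5 ok
(0,4)% 0/3 unhappy
(1,0)% 1/4 unhappy
(1,1)@ 5/7 ok
(1,2)@ 6/8 ok
(1,3)@ 5/7 ok
(1,4)@ 2/4 unhappy
(2,1)% 3/6 unhappy
(2,2)@ 3/7 unhappy
(2,3)% 3/7 unhappy
(3,0)% 1/1 ok
(3,2)% 3/4 ok
(3,3)% 3/4 ok
(3,4)% 2/2 ok

(0,4), (1,0), (1,4), (2,1), (2,2), (2,3)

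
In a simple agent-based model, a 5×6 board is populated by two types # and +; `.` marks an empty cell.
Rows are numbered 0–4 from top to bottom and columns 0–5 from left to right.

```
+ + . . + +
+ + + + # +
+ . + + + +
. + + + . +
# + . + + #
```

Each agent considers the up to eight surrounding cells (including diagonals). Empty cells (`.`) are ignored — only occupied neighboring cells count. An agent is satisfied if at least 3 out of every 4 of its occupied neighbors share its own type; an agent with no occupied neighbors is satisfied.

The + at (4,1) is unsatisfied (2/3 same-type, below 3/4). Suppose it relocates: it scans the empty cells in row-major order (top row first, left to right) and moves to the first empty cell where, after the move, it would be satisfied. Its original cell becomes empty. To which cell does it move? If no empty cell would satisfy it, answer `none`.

(0,2)

Vacating (4,1). Empty cells in order:
  (0,2): 4/4 same-type → satisfied — stop here.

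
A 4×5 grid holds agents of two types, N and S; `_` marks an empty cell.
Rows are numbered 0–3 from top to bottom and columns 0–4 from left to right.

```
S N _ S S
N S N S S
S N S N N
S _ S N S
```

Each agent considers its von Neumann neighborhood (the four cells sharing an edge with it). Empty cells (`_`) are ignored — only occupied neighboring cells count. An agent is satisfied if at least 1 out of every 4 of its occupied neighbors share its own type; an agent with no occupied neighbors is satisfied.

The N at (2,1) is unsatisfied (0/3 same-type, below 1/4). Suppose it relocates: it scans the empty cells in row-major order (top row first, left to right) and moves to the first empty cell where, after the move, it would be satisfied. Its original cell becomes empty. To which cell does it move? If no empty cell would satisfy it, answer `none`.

(0,2)

Vacating (2,1). Empty cells in order:
  (0,2): 2/3 same-type → satisfied — stop here.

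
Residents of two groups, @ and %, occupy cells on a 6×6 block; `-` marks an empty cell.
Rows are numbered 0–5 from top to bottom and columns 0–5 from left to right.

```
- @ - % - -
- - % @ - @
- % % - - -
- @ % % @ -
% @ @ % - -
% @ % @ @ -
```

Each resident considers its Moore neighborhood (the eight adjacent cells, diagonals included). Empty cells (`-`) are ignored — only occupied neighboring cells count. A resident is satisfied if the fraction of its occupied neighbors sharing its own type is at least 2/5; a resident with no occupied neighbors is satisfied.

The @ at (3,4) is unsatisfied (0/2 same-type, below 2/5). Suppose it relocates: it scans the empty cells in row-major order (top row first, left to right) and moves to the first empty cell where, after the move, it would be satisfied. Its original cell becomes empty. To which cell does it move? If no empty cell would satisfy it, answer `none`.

Vacating (3,4). Empty cells in order:
  (0,0): 1/1 same-type → satisfied — stop here.

(0,0)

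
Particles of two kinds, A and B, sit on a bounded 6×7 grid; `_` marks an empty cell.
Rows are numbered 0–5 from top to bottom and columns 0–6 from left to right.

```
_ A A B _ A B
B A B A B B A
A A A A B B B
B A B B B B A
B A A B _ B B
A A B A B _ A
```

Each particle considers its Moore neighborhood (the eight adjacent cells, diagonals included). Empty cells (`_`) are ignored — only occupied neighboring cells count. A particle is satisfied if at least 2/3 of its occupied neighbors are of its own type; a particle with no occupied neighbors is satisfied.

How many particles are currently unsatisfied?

28

(0,1)A 2/4 not
(0,2)A 3/5 not
(0,3)B 2/4 not
(0,5)A 1/4 not
(0,6)B 1/3 not
(1,0)B 0/4 not
(1,1)A 5/7 satisfied
(1,2)B 1/8 not
(1,3)A 3/7 not
(1,4)B 4/7 not
(1,5)B 5/7 satisfied
(1,6)A 1/5 not
(2,0)A 3/5 not
(2,1)A 4/8 not
(2,2)A 5/8 not
(2,3)A 2/8 not
(2,4)B 6/8 satisfied
(2,5)B 6/8 satisfied
(2,6)B 3/5 not
(3,0)B 1/5 not
(3,1)A 5/8 not
(3,2)B 2/8 not
(3,3)B 4/7 not
(3,4)B 6/7 satisfied
(3,5)B 6/7 satisfied
(3,6)A 0/5 not
(4,0)B 1/5 not
(4,1)A 4/8 not
(4,2)A 4/8 not
(4,3)B 5/7 satisfied
(4,5)B 4/6 satisfied
(4,6)B 2/4 not
(5,0)A 2/3 satisfied
(5,1)A 3/5 not
(5,2)B 1/5 not
(5,3)A 1/4 not
(5,4)B 2/3 satisfied
(5,6)A 0/2 not
Unsatisfied: (0,1), (0,2), (0,3), (0,5), (0,6), (1,0), (1,2), (1,3), (1,4), (1,6), (2,0), (2,1), (2,2), (2,3), (2,6), (3,0), (3,1), (3,2), (3,3), (3,6), (4,0), (4,1), (4,2), (4,6), (5,1), (5,2), (5,3), (5,6) — 28 in total.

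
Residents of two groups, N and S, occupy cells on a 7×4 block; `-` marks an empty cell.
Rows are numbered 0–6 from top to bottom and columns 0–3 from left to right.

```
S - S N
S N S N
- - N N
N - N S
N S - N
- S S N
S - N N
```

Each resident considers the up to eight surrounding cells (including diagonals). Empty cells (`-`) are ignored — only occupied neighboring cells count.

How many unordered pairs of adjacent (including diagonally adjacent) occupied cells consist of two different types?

Scan each occupied cell's neighbors to the right and below (and the two forward diagonals) so each pair is counted once.
From row 0: 5 unlike of 8 pairs (running 5/8).
From row 1: 5 unlike of 8 pairs (running 10/16).
From row 2: 2 unlike of 5 pairs (running 12/21).
From row 3: 4 unlike of 6 pairs (running 16/27).
From row 4: 3 unlike of 6 pairs (running 19/33).
From row 5: 4 unlike of 8 pairs (running 23/41).
From row 6: 0 unlike of 1 pairs (running 23/42).
Total adjacent occupied pairs: 42; unlike-type pairs: 23.

23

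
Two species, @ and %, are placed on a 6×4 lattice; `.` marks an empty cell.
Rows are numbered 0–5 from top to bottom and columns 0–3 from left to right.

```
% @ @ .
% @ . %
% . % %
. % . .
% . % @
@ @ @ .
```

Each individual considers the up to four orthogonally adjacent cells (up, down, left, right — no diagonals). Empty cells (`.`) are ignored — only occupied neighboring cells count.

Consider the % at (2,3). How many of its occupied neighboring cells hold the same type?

Occupied neighbors of (2,3): (1,3)=%, (2,2)=%.
Same type (%): 2 of 2.

2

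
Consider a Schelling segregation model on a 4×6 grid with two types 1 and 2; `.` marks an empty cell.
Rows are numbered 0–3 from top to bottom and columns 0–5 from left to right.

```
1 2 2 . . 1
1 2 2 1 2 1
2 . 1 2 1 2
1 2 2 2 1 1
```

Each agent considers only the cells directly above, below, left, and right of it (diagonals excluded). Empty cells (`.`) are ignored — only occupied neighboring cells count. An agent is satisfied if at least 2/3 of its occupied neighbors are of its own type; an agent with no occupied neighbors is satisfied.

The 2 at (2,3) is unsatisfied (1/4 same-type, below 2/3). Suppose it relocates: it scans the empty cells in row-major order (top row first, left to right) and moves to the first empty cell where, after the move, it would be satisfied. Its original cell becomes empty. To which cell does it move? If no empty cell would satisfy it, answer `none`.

(2,1)

Vacating (2,3). Empty cells in order:
  (0,3): 1/2 same-type → still unsatisfied.
  (0,4): 1/2 same-type → still unsatisfied.
  (2,1): 3/4 same-type → satisfied — stop here.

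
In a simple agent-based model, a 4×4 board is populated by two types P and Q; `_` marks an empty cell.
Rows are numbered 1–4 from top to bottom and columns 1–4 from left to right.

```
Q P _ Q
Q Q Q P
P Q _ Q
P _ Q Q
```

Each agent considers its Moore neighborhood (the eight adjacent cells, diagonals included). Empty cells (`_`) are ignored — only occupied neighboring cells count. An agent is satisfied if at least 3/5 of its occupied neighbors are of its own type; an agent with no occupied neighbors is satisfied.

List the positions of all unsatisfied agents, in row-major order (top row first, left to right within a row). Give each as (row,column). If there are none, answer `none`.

(1,2), (1,4), (2,4), (3,1), (4,1)

Row 1: (1,1)Q 2/3 satisfied · (1,2)P 0/4 not · (1,4)Q 1/2 not
Row 2: (2,1)Q 3/5 satisfied · (2,2)Q 4/6 satisfied · (2,3)Q 4/6 satisfied · (2,4)P 0/3 not
Row 3: (3,1)P 1/4 not · (3,2)Q 4/6 satisfied · (3,4)Q 3/4 satisfied
Row 4: (4,1)P 1/2 not · (4,3)Q 3/3 satisfied · (4,4)Q 2/2 satisfied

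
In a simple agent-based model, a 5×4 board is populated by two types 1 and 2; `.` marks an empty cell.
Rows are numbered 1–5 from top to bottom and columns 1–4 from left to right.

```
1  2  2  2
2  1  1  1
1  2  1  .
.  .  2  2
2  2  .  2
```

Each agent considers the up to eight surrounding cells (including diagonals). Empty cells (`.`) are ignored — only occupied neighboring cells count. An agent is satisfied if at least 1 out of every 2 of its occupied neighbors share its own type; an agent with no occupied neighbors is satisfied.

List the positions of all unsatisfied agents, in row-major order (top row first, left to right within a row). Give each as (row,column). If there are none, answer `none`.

Row 1: (1,1)1 1/3 ✗ · (1,2)2 2/5 ✗ · (1,3)2 2/5 ✗ · (1,4)2 1/3 ✗
Row 2: (2,1)2 2/5 ✗ · (2,2)1 4/8 ✓ · (2,3)1 3/7 ✗ · (2,4)1 2/4 ✓
Row 3: (3,1)1 1/3 ✗ · (3,2)2 2/6 ✗ · (3,3)1 3/6 ✓
Row 4: (4,3)2 4/5 ✓ · (4,4)2 2/3 ✓
Row 5: (5,1)2 1/1 ✓ · (5,2)2 2/2 ✓ · (5,4)2 2/2 ✓

(1,1), (1,2), (1,3), (1,4), (2,1), (2,3), (3,1), (3,2)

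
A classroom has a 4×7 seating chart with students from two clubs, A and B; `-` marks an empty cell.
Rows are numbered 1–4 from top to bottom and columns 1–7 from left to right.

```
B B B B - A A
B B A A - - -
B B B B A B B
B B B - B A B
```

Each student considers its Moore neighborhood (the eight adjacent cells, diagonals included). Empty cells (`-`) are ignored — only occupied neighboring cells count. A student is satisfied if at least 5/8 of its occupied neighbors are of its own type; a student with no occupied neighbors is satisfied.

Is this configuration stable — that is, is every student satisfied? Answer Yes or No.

No

Row 1: (1,1)B 3/3 ✓ · (1,2)B 4/5 ✓ · (1,3)B 3/5 ✗ · (1,4)B 1/3 ✗ · (1,6)A 1/1 ✓ · (1,7)A 1/1 ✓
Row 2: (2,1)B 5/5 ✓ · (2,2)B 7/8 ✓ · (2,3)A 1/8 ✗ · (2,4)A 2/6 ✗
Row 3: (3,1)B 5/5 ✓ · (3,2)B 7/8 ✓ · (3,3)B 5/7 ✓ · (3,4)B 3/6 ✗ · (3,5)A 2/5 ✗ · (3,6)B 3/5 ✗ · (3,7)B 2/3 ✓
Row 4: (4,1)B 3/3 ✓ · (4,2)B 5/5 ✓ · (4,3)B 4/4 ✓ · (4,5)B 2/4 ✗ · (4,6)A 1/5 ✗ · (4,7)B 2/3 ✓
For instance (1,3) has only 3/5 same-type neighbors, below 5/8.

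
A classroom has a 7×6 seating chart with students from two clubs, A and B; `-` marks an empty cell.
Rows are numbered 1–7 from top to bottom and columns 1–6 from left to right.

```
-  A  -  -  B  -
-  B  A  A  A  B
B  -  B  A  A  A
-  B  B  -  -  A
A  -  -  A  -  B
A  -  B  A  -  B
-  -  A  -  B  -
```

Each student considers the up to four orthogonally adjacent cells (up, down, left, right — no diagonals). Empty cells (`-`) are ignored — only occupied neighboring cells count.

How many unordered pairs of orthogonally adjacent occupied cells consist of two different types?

10

Scan each occupied cell's neighbors to the right and below so each pair is counted once.
From row 1: 2 unlike of 2 pairs (running 2/2).
From row 2: 4 unlike of 8 pairs (running 6/10).
From row 3: 1 unlike of 5 pairs (running 7/15).
From row 4: 1 unlike of 2 pairs (running 8/17).
From row 5: 0 unlike of 3 pairs (running 8/20).
From row 6: 2 unlike of 2 pairs (running 10/22).
Total adjacent occupied pairs: 22; unlike-type pairs: 10.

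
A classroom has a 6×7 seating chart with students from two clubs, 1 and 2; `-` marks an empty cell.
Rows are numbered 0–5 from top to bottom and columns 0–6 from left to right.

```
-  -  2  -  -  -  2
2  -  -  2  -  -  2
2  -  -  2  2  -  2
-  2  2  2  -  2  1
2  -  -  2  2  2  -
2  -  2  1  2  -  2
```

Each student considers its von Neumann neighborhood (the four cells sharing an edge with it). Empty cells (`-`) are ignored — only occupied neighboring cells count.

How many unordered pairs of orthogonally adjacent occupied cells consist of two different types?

5

Scan each occupied cell's neighbors to the right and below so each pair is counted once.
Row 0: 2(0,6)–2(1,6)=  → 0/1 unlike.
Row 1: 2(1,0)–2(2,0)= 2(1,3)–2(2,3)= 2(1,6)–2(2,6)=  → 0/3 unlike.
Row 2: 2(2,3)–2(2,4)= 2(2,3)–2(3,3)= 2(2,6)–1(3,6)≠  → 1/3 unlike.
Row 3: 2(3,1)–2(3,2)= 2(3,2)–2(3,3)= 2(3,3)–2(4,3)= 2(3,5)–1(3,6)≠ 2(3,5)–2(4,5)=  → 1/5 unlike.
Row 4: 2(4,0)–2(5,0)= 2(4,3)–2(4,4)= 2(4,3)–1(5,3)≠ 2(4,4)–2(4,5)= 2(4,4)–2(5,4)=  → 1/5 unlike.
Row 5: 2(5,2)–1(5,3)≠ 1(5,3)–2(5,4)≠  → 2/2 unlike.
Total adjacent occupied pairs: 19; unlike-type pairs: 5.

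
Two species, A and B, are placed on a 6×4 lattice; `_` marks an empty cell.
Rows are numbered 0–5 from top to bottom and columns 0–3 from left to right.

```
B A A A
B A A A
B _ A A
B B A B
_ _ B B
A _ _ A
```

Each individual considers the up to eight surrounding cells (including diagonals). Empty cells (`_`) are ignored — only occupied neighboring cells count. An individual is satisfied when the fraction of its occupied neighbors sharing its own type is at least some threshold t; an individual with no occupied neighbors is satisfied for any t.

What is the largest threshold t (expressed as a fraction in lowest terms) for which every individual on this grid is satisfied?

(0,0)B 1/3
(0,1)A 3/5
(0,2)A 5/5
(0,3)A 3/3
(1,0)B 2/4
(1,1)A 4/7
(1,2)A 7/7
(1,3)A 5/5
(2,0)B 3/4
(2,2)A 5/7
(2,3)A 4/5
(3,0)B 2/2
(3,1)B 3/5
(3,2)A 2/6
(3,3)B 2/5
(4,2)B 3/5
(4,3)B 2/4
(5,0)A — no occupied neighbors
(5,3)A 0/2
The smallest same-type fraction is 0/2 at (5,3), which reduces to 0/1. Any threshold above that leaves this individual unsatisfied.

0/1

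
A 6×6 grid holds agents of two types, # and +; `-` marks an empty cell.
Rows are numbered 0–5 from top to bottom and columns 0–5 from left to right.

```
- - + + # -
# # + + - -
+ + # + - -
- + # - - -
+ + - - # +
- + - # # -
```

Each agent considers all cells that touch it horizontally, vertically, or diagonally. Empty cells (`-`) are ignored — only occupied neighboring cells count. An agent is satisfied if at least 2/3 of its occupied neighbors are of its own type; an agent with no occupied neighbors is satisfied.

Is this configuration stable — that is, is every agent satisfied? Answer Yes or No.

No

Row 0: (0,2)+ 3/4 ok · (0,3)+ 3/4 ok · (0,4)# 0/2 unhappy
Row 1: (1,0)# 1/3 unhappy · (1,1)# 2/6 unhappy · (1,2)+ 5/7 ok · (1,3)+ 4/6 ok
Row 2: (2,0)+ 2/4 unhappy · (2,1)+ 3/7 unhappy · (2,2)# 2/7 unhappy · (2,3)+ 2/4 unhappy
Row 3: (3,1)+ 4/6 ok · (3,2)# 1/5 unhappy
Row 4: (4,0)+ 3/3 ok · (4,1)+ 3/4 ok · (4,4)# 2/3 ok · (4,5)+ 0/2 unhappy
Row 5: (5,1)+ 2/2 ok · (5,3)# 2/2 ok · (5,4)# 2/3 ok
For instance (0,4) has only 0/2 same-type neighbors, below 2/3.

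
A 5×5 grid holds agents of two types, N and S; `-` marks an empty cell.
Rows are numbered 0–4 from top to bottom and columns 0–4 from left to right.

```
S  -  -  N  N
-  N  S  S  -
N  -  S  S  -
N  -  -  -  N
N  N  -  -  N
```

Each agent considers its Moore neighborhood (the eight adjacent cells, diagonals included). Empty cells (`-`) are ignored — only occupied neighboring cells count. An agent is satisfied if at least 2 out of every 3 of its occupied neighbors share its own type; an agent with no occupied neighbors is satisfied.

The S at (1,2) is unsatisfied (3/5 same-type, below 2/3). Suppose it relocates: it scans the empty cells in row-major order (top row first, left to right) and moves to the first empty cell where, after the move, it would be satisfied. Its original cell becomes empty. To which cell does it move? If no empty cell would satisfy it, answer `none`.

Vacating (1,2). Empty cells in order:
  (0,1): 1/2 same-type → still unsatisfied.
  (0,2): 1/3 same-type → still unsatisfied.
  (1,0): 1/3 same-type → still unsatisfied.
  (1,4): 2/4 same-type → still unsatisfied.
  (2,1): 1/4 same-type → still unsatisfied.
  (2,4): 2/3 same-type → satisfied — stop here.

(2,4)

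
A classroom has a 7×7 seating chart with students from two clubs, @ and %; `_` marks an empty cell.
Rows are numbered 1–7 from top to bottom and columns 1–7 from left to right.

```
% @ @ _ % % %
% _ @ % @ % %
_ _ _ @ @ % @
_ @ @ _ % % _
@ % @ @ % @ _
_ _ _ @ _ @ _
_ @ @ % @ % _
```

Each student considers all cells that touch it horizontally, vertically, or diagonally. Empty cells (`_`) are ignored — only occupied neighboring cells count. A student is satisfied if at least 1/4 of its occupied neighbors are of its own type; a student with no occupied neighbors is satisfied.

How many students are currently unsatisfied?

5

(1,1)% 1/2 ok
(1,2)@ 2/4 ok
(1,3)@ 2/3 ok
(1,5)% 3/4 ok
(1,6)% 4/5 ok
(1,7)% 3/3 ok
(2,1)% 1/2 ok
(2,3)@ 3/4 ok
(2,4)% 1/6 unhappy
(2,5)@ 2/7 ok
(2,6)% 5/8 ok
(2,7)% 4/5 ok
(3,4)@ 4/6 ok
(3,5)@ 2/7 ok
(3,6)% 4/7 ok
(3,7)@ 0/4 unhappy
(4,2)@ 3/4 ok
(4,3)@ 4/5 ok
(4,5)% 3/7 ok
(4,6)% 3/6 ok
(5,1)@ 1/2 ok
(5,2)% 0/4 unhappy
(5,3)@ 4/5 ok
(5,4)@ 3/5 ok
(5,5)% 2/6 ok
(5,6)@ 1/4 ok
(6,4)@ 4/6 ok
(6,6)@ 2/4 ok
(7,2)@ 1/1 ok
(7,3)@ 2/3 ok
(7,4)% 0/3 unhappy
(7,5)@ 2/4 ok
(7,6)% 0/2 unhappy
Unsatisfied: (2,4), (3,7), (5,2), (7,4), (7,6) — 5 in total.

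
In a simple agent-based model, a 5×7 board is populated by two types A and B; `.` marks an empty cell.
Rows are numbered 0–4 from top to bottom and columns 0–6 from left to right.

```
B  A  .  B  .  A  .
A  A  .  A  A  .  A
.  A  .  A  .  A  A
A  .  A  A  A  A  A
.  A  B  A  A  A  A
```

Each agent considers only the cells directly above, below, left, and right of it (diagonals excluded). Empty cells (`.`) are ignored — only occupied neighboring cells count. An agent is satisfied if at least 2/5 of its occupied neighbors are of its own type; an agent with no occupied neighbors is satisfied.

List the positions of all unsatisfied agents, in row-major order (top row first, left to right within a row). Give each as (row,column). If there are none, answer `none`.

(0,0), (0,3), (4,1), (4,2)

Row 0: (0,0)B 0/2 not · (0,1)A 1/2 satisfied · (0,3)B 0/1 not · (0,5)A 0/0 satisfied
Row 1: (1,0)A 1/2 satisfied · (1,1)A 3/3 satisfied · (1,3)A 2/3 satisfied · (1,4)A 1/1 satisfied · (1,6)A 1/1 satisfied
Row 2: (2,1)A 1/1 satisfied · (2,3)A 2/2 satisfied · (2,5)A 2/2 satisfied · (2,6)A 3/3 satisfied
Row 3: (3,0)A 0/0 satisfied · (3,2)A 1/2 satisfied · (3,3)A 4/4 satisfied · (3,4)A 3/3 satisfied · (3,5)A 4/4 satisfied · (3,6)A 3/3 satisfied
Row 4: (4,1)A 0/1 not · (4,2)B 0/3 not · (4,3)A 2/3 satisfied · (4,4)A 3/3 satisfied · (4,5)A 3/3 satisfied · (4,6)A 2/2 satisfied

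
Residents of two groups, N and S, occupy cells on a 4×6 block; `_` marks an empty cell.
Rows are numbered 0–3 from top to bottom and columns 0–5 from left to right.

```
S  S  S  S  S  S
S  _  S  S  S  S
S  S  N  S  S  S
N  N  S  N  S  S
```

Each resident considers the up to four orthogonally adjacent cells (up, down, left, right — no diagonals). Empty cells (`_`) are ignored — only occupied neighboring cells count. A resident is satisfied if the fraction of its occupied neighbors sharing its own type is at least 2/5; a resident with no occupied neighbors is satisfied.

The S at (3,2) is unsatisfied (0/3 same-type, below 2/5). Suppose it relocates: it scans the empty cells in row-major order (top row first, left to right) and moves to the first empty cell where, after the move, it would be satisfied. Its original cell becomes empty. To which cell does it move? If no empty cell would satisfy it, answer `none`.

Vacating (3,2). Empty cells in order:
  (1,1): 4/4 same-type → satisfied — stop here.

(1,1)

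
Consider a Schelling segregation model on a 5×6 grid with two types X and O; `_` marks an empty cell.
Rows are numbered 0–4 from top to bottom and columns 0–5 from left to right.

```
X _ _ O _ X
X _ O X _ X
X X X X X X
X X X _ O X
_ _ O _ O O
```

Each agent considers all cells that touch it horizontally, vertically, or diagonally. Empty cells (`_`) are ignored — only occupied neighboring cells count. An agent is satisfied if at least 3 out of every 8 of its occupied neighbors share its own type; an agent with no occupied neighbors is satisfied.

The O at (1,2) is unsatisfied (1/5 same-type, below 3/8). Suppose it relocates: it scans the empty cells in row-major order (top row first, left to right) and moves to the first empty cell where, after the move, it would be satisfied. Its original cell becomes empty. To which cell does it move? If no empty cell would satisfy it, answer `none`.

Vacating (1,2). Empty cells in order:
  (0,1): 0/2 same-type → still unsatisfied.
  (0,2): 1/2 same-type → satisfied — stop here.

(0,2)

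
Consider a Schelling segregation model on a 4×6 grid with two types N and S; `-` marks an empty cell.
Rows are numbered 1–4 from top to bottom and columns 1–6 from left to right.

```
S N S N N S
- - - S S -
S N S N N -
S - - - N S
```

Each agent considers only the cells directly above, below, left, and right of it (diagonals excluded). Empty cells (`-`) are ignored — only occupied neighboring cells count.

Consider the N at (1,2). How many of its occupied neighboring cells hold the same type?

Occupied neighbors of (1,2): (1,1)=S, (1,3)=S.
Same type (N): 0 of 2.

0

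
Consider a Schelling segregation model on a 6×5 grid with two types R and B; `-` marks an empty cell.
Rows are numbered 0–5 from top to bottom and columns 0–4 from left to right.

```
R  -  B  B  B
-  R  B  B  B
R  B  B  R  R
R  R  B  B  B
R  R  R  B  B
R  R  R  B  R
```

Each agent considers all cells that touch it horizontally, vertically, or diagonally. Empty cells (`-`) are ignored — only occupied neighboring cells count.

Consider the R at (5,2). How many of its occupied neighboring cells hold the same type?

3

Occupied neighbors of (5,2): (4,1)=R, (4,2)=R, (4,3)=B, (5,1)=R, (5,3)=B.
Same type (R): 3 of 5.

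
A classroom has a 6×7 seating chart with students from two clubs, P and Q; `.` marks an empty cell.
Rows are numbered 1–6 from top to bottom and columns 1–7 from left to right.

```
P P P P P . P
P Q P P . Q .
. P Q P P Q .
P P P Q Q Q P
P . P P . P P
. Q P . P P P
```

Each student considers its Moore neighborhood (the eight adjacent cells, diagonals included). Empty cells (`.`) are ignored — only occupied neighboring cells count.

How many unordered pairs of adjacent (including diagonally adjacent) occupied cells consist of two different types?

33

Scan each occupied cell's neighbors to the right and below (and the two forward diagonals) so each pair is counted once.
From row 1: 5 unlike of 17 pairs (running 5/17).
From row 2: 6 unlike of 14 pairs (running 11/31).
From row 3: 11 unlike of 19 pairs (running 22/50).
From row 4: 8 unlike of 19 pairs (running 30/69).
From row 5: 2 unlike of 12 pairs (running 32/81).
From row 6: 1 unlike of 3 pairs (running 33/84).
Total adjacent occupied pairs: 84; unlike-type pairs: 33.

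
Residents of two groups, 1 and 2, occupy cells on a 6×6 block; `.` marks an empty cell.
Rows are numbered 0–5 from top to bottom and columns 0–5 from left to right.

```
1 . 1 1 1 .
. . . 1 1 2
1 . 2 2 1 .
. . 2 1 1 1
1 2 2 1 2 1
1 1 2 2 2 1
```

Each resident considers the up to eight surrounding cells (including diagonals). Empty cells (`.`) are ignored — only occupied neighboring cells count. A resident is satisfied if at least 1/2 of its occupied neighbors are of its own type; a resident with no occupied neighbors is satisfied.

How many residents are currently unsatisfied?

(0,0)1 0/0 ✓
(0,2)1 2/2 ✓
(0,3)1 4/4 ✓
(0,4)1 3/4 ✓
(1,3)1 5/7 ✓
(1,4)1 4/6 ✓
(1,5)2 0/3 ✗
(2,0)1 0/0 ✓
(2,2)2 2/4 ✓
(2,3)2 2/7 ✗
(2,4)1 5/7 ✓
(3,2)2 4/6 ✓
(3,3)1 3/8 ✗
(3,4)1 5/7 ✓
(3,5)1 3/4 ✓
(4,0)1 2/3 ✓
(4,1)2 3/6 ✓
(4,2)2 4/7 ✓
(4,3)1 2/8 ✗
(4,4)2 2/8 ✗
(4,5)1 3/5 ✓
(5,0)1 2/3 ✓
(5,1)1 2/5 ✗
(5,2)2 3/5 ✓
(5,3)2 4/5 ✓
(5,4)2 2/5 ✗
(5,5)1 1/3 ✗
Unsatisfied: (1,5), (2,3), (3,3), (4,3), (4,4), (5,1), (5,4), (5,5) — 8 in total.

8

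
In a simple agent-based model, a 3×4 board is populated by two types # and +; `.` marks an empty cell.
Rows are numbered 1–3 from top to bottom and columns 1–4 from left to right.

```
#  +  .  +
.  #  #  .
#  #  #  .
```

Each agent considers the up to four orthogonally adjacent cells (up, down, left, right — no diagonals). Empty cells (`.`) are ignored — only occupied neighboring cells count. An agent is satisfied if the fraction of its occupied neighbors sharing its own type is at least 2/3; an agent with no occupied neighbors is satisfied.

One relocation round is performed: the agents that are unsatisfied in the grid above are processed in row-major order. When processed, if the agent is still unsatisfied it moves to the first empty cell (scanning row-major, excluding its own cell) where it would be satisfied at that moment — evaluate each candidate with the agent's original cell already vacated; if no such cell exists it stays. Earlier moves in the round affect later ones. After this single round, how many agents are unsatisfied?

Initially unsatisfied (in order): (1,1), (1,2).
  (1,1) → (2,1).
  (1,2): no empty cell satisfies it; stays.
Resulting grid:
. + . +
# # # .
# # # .
Unsatisfied now: (1,2).

1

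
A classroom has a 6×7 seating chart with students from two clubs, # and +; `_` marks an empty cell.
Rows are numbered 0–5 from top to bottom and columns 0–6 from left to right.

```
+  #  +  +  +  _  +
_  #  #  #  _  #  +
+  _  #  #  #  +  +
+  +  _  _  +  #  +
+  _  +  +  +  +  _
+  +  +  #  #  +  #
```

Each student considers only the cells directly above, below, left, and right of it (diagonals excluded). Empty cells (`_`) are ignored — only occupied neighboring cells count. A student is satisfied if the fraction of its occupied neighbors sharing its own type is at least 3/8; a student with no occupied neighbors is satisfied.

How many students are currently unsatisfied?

12

(0,0)+ 0/1 not
(0,1)# 1/3 not
(0,2)+ 1/3 not
(0,3)+ 2/3 satisfied
(0,4)+ 1/1 satisfied
(0,6)+ 1/1 satisfied
(1,1)# 2/2 satisfied
(1,2)# 3/4 satisfied
(1,3)# 2/3 satisfied
(1,5)# 0/2 not
(1,6)+ 2/3 satisfied
(2,0)+ 1/1 satisfied
(2,2)# 2/2 satisfied
(2,3)# 3/3 satisfied
(2,4)# 1/3 not
(2,5)+ 1/4 not
(2,6)+ 3/3 satisfied
(3,0)+ 3/3 satisfied
(3,1)+ 1/1 satisfied
(3,4)+ 1/3 not
(3,5)# 0/4 not
(3,6)+ 1/2 satisfied
(4,0)+ 2/2 satisfied
(4,2)+ 2/2 satisfied
(4,3)+ 2/3 satisfied
(4,4)+ 3/4 satisfied
(4,5)+ 2/3 satisfied
(5,0)+ 2/2 satisfied
(5,1)+ 2/2 satisfied
(5,2)+ 2/3 satisfied
(5,3)# 1/3 not
(5,4)# 1/3 not
(5,5)+ 1/3 not
(5,6)# 0/1 not
Unsatisfied: (0,0), (0,1), (0,2), (1,5), (2,4), (2,5), (3,4), (3,5), (5,3), (5,4), (5,5), (5,6) — 12 in total.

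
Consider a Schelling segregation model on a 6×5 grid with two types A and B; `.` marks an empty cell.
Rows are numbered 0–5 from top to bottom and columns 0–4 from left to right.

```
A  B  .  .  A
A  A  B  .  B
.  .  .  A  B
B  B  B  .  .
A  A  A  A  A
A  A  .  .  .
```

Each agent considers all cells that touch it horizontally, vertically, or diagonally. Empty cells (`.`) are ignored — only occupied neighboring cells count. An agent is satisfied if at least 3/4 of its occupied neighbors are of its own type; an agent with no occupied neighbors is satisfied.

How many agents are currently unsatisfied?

16

Row 0: (0,0)A 2/3 not · (0,1)B 1/4 not · (0,4)A 0/1 not
Row 1: (1,0)A 2/3 not · (1,1)A 2/4 not · (1,2)B 1/3 not · (1,4)B 1/3 not
Row 2: (2,3)A 0/4 not · (2,4)B 1/2 not
Row 3: (3,0)B 1/3 not · (3,1)B 2/5 not · (3,2)B 1/5 not
Row 4: (4,0)A 3/5 not · (4,1)A 4/7 not · (4,2)A 3/5 not · (4,3)A 2/3 not · (4,4)A 1/1 satisfied
Row 5: (5,0)A 3/3 satisfied · (5,1)A 4/4 satisfied
Unsatisfied: (0,0), (0,1), (0,4), (1,0), (1,1), (1,2), (1,4), (2,3), (2,4), (3,0), (3,1), (3,2), (4,0), (4,1), (4,2), (4,3) — 16 in total.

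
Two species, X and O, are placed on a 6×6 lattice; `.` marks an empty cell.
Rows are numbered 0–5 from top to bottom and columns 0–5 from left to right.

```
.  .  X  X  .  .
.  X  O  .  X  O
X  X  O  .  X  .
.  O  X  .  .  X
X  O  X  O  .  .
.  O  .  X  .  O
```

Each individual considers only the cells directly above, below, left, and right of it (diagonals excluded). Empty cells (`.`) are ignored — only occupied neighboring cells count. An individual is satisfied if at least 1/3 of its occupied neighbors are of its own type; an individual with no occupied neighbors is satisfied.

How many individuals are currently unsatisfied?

Row 0: (0,2)X 1/2 ✓ · (0,3)X 1/1 ✓
Row 1: (1,1)X 1/2 ✓ · (1,2)O 1/3 ✓ · (1,4)X 1/2 ✓ · (1,5)O 0/1 ✗
Row 2: (2,0)X 1/1 ✓ · (2,1)X 2/4 ✓ · (2,2)O 1/3 ✓ · (2,4)X 1/1 ✓
Row 3: (3,1)O 1/3 ✓ · (3,2)X 1/3 ✓ · (3,5)X 0/0 ✓
Row 4: (4,0)X 0/1 ✗ · (4,1)O 2/4 ✓ · (4,2)X 1/3 ✓ · (4,3)O 0/2 ✗
Row 5: (5,1)O 1/1 ✓ · (5,3)X 0/1 ✗ · (5,5)O 0/0 ✓
Unsatisfied: (1,5), (4,0), (4,3), (5,3) — 4 in total.

4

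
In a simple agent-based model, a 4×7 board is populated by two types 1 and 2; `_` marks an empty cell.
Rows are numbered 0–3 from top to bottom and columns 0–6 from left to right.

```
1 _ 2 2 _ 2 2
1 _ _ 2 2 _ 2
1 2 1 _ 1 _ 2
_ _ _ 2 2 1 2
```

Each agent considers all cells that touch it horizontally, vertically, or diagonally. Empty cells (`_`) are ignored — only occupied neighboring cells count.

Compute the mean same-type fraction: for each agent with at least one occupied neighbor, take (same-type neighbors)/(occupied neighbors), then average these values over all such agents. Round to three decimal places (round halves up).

0.600

(0,0)1 1/1
(0,2)2 2/2
(0,3)2 3/3
(0,5)2 3/3
(0,6)2 2/2
(1,0)1 2/3
(1,3)2 3/5
(1,4)2 3/4
(1,6)2 3/3
(2,0)1 1/2
(2,1)2 0/3
(2,2)1 0/3
(2,4)1 1/5
(2,6)2 2/3
(3,3)2 1/3
(3,4)2 1/3
(3,5)1 1/4
(3,6)2 1/2
Sum over 18 agents: 1/1 + 2/2 + 3/3 + 3/3 + 2/2 + 2/3 + 3/5 + 3/4 + 3/3 + 1/2 + 0/3 + 0/3 + 1/5 + 2/3 + 1/3 + 1/3 + 1/4 + 1/2 = 54/5; mean = 54/5 ÷ 18 = 3/5 = 0.6 → 0.600.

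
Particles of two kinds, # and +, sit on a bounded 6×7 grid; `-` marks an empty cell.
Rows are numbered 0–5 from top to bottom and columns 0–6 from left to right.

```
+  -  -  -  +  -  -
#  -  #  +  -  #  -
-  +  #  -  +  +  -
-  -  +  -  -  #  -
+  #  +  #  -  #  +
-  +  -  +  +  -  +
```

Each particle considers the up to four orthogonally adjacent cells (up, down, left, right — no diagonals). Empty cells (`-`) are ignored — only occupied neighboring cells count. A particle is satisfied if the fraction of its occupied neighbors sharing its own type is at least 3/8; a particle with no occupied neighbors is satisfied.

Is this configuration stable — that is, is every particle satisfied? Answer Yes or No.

(0,0)+ 0/1 unhappy
(0,4)+ 0/0 ok
(1,0)# 0/1 unhappy
(1,2)# 1/2 ok
(1,3)+ 0/1 unhappy
(1,5)# 0/1 unhappy
(2,1)+ 0/1 unhappy
(2,2)# 1/3 unhappy
(2,4)+ 1/1 ok
(2,5)+ 1/3 unhappy
(3,2)+ 1/2 ok
(3,5)# 1/2 ok
(4,0)+ 0/1 unhappy
(4,1)# 0/3 unhappy
(4,2)+ 1/3 unhappy
(4,3)# 0/2 unhappy
(4,5)# 1/2 ok
(4,6)+ 1/2 ok
(5,1)+ 0/1 unhappy
(5,3)+ 1/2 ok
(5,4)+ 1/1 ok
(5,6)+ 1/1 ok
For instance (0,0) has only 0/1 same-type neighbors, below 3/8.

No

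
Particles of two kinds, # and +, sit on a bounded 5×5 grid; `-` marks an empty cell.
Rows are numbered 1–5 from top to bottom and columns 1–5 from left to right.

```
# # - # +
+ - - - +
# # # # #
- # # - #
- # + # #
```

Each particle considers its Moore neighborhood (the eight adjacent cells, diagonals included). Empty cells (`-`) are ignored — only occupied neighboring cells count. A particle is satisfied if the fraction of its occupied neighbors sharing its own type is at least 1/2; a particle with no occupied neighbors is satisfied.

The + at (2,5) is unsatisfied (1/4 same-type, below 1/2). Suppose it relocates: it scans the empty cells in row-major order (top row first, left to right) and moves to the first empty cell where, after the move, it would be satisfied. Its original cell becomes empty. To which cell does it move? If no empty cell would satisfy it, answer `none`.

none

Vacating (2,5). Empty cells in order:
  (1,3): 0/2 same-type → still unsatisfied.
  (2,2): 1/6 same-type → still unsatisfied.
  (2,3): 0/5 same-type → still unsatisfied.
  (2,4): 1/5 same-type → still unsatisfied.
  (4,1): 0/4 same-type → still unsatisfied.
  (4,4): 1/8 same-type → still unsatisfied.
  (5,1): 0/2 same-type → still unsatisfied.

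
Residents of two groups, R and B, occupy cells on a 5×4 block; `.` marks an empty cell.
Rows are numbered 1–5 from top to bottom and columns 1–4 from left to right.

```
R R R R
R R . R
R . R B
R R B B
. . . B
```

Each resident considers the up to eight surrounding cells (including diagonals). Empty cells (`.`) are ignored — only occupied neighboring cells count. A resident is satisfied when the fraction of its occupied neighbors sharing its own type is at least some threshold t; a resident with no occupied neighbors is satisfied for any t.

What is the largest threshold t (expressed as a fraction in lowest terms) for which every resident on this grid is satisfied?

1/2

(1,1)R 3/3
(1,2)R 4/4
(1,3)R 4/4
(1,4)R 2/2
(2,1)R 4/4
(2,2)R 6/6
(2,4)R 3/4
(3,1)R 4/4
(3,3)R 3/6
(3,4)B 2/4
(4,1)R 2/2
(4,2)R 3/4
(4,3)B 3/5
(4,4)B 3/4
(5,4)B 2/2
The smallest same-type fraction is 3/6 at (3,3), which reduces to 1/2. Any threshold above that leaves this resident unsatisfied.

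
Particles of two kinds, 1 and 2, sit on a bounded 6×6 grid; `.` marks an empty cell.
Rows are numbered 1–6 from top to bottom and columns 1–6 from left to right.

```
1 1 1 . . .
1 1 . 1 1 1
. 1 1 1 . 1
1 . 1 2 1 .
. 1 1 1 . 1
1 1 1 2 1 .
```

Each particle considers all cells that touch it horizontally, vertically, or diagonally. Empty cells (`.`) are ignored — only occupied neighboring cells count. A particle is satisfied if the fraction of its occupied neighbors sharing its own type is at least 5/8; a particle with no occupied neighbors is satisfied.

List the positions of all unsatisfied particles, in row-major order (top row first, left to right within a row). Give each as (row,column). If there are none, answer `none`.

Row 1: (1,1)1 3/3 ✓ · (1,2)1 4/4 ✓ · (1,3)1 3/3 ✓
Row 2: (2,1)1 4/4 ✓ · (2,2)1 6/6 ✓ · (2,4)1 4/4 ✓ · (2,5)1 4/4 ✓ · (2,6)1 2/2 ✓
Row 3: (3,2)1 5/5 ✓ · (3,3)1 5/6 ✓ · (3,4)1 5/6 ✓ · (3,6)1 3/3 ✓
Row 4: (4,1)1 2/2 ✓ · (4,3)1 6/7 ✓ · (4,4)2 0/6 ✗ · (4,5)1 4/5 ✓
Row 5: (5,2)1 6/6 ✓ · (5,3)1 5/7 ✓ · (5,4)1 5/7 ✓ · (5,6)1 2/2 ✓
Row 6: (6,1)1 2/2 ✓ · (6,2)1 4/4 ✓ · (6,3)1 4/5 ✓ · (6,4)2 0/4 ✗ · (6,5)1 2/3 ✓

(4,4), (6,4)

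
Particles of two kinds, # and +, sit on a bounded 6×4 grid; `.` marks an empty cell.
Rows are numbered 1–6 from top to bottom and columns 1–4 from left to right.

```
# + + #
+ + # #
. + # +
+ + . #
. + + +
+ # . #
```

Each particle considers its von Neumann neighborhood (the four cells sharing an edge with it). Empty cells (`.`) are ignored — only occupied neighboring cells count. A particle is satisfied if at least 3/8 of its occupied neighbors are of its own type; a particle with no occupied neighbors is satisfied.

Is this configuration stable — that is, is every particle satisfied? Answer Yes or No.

Row 1: (1,1)# 0/2 ✗ · (1,2)+ 2/3 ✓ · (1,3)+ 1/3 ✗ · (1,4)# 1/2 ✓
Row 2: (2,1)+ 1/2 ✓ · (2,2)+ 3/4 ✓ · (2,3)# 2/4 ✓ · (2,4)# 2/3 ✓
Row 3: (3,2)+ 2/3 ✓ · (3,3)# 1/3 ✗ · (3,4)+ 0/3 ✗
Row 4: (4,1)+ 1/1 ✓ · (4,2)+ 3/3 ✓ · (4,4)# 0/2 ✗
Row 5: (5,2)+ 2/3 ✓ · (5,3)+ 2/2 ✓ · (5,4)+ 1/3 ✗
Row 6: (6,1)+ 0/1 ✗ · (6,2)# 0/2 ✗ · (6,4)# 0/1 ✗
For instance (1,1) has only 0/2 same-type neighbors, below 3/8.

No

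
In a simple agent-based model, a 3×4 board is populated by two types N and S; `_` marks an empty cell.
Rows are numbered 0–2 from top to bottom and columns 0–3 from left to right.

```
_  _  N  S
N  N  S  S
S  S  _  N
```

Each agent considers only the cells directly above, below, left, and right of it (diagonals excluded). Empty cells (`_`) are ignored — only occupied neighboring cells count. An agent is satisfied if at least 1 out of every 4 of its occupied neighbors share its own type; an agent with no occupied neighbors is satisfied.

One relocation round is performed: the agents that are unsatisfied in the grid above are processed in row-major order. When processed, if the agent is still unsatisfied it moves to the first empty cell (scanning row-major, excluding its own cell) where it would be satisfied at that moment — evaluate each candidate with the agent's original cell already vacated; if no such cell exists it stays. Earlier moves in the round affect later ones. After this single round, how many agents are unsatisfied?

0

Initially unsatisfied (in order): (0,2), (2,3).
  (0,2) → (0,0).
  (2,3) → (0,1).
Resulting grid:
N N _ S
N N S S
S S _ _
All satisfied now.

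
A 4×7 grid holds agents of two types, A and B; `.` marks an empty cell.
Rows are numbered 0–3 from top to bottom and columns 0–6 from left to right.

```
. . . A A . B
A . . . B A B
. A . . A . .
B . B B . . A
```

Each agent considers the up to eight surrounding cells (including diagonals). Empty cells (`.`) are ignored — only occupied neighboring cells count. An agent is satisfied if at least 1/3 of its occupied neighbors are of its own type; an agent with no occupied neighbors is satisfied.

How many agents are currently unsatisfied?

Row 0: (0,3)A 1/2 ✓ · (0,4)A 2/3 ✓ · (0,6)B 1/2 ✓
Row 1: (1,0)A 1/1 ✓ · (1,4)B 0/4 ✗ · (1,5)A 2/5 ✓ · (1,6)B 1/2 ✓
Row 2: (2,1)A 1/3 ✓ · (2,4)A 1/3 ✓
Row 3: (3,0)B 0/1 ✗ · (3,2)B 1/2 ✓ · (3,3)B 1/2 ✓ · (3,6)A 0/0 ✓
Unsatisfied: (1,4), (3,0) — 2 in total.

2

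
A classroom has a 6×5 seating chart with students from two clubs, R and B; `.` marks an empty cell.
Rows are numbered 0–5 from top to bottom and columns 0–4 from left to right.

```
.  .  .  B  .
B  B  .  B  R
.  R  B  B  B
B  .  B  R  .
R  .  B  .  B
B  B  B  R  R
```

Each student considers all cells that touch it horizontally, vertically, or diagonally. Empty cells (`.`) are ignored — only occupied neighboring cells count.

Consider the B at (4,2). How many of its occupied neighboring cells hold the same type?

Occupied neighbors of (4,2): (3,2)=B, (3,3)=R, (5,1)=B, (5,2)=B, (5,3)=R.
Same type (B): 3 of 5.

3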